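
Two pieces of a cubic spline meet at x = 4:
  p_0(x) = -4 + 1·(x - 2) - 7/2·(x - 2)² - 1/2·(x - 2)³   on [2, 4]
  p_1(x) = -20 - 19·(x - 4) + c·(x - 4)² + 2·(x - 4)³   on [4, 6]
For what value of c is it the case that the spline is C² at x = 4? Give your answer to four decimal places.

p_0''(x) = -7 - 3·(x - 2), so p_0''(4) = -13. On the right, p_1''(4) = 2c, so c = -13/2.

-6.5000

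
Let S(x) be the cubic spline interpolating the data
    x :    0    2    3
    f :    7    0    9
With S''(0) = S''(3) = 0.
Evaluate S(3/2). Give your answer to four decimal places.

Put M_i = S'' at the i-th knot. Here h = (2, 1) and Δ = (-7/2, 9), so the interior equations h_(i-1)·M_(i-1) + 2(h_(i-1)+h_i)·M_i + h_i·M_(i+1) = 6(Δ_i − Δ_(i-1)) read
  2·M_0 + 6·M_1 + 1·M_2 = 6(Δ_1 - Δ_0) = 75
Natural end conditions: M_0 = M_2 = 0.
Hence M_0 = 0, M_1 = 25/2, M_2 = 0.
On [0, 2], S(x) = 7 - 23/3·x + 0·x² + 25/24·x³.
With x = 3/2: S(3/2) = -63/64.

-0.9844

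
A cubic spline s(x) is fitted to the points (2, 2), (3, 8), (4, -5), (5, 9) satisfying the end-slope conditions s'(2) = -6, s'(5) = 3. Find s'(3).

-4

Put M_i = s'' at the i-th knot. Here h = (1, 1, 1) and Δ = (6, -13, 14), so the interior equations h_(i-1)·M_(i-1) + 2(h_(i-1)+h_i)·M_i + h_i·M_(i+1) = 6(Δ_i − Δ_(i-1)) read
  1·M_0 + 4·M_1 + 1·M_2 = 6(Δ_1 - Δ_0) = -114
  1·M_1 + 4·M_2 + 1·M_3 = 6(Δ_2 - Δ_1) = 162
Clamped end conditions give two more equations: 2h_0·M_0 + h_0·M_1 = 6(Δ_0 - s'(2)) = 72 and h_2·M_2 + 2h_2·M_3 = 6(s'(5) - Δ_2) = -66.
Solving the tridiagonal system: M_0 = 68, M_1 = -64, M_2 = 74, M_3 = -70.
On [3, 4], s'(x) = b_1 + 2c_1·(x - 3) + 3d_1·(x - 3)² with b_1 = Δ_1 - h_1(2M_1 + M_2)/6 = -4, c_1 = M_1/2 = -32, d_1 = (M_2 - M_1)/(6h_1) = 23. So s'(3) = -4.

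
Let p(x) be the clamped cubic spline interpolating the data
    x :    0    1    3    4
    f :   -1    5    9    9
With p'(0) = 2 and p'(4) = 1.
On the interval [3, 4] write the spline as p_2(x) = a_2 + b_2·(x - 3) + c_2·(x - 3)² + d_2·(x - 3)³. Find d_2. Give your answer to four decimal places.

0.6000

Write σ_i for p''(x_i). With h_i = 1, 2, 1 and divided differences Δ_i = 6, 2, 0, the continuity of p' gives the tridiagonal system
  1·σ_0 + 6·σ_1 + 2·σ_2 = 6(Δ_1 - Δ_0) = -24
  2·σ_1 + 6·σ_2 + 1·σ_3 = 6(Δ_2 - Δ_1) = -12
Clamped end conditions give two more equations: 2h_0·σ_0 + h_0·σ_1 = 6(Δ_0 - p'(0)) = 24 and h_2·σ_2 + 2h_2·σ_3 = 6(p'(4) - Δ_2) = 6.
Hence σ_0 = 76/5, σ_1 = -32/5, σ_2 = -2/5, σ_3 = 16/5.
On [3, 4], with p_2(x) = a_2 + b_2·(x - 3) + c_2·(x - 3)² + d_2·(x - 3)³: c_2 = σ_2/2 = -1/5, d_2 = (σ_3 - σ_2)/(6h_2) = 3/5, b_2 = Δ_2 - h_2(2σ_2 + σ_3)/6 = -2/5.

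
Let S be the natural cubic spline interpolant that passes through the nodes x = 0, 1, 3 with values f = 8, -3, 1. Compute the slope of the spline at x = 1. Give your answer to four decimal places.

Put σ_i = S'' at the i-th knot. Here h = (1, 2) and Δ = (-11, 2), so the interior equations h_(i-1)·σ_(i-1) + 2(h_(i-1)+h_i)·σ_i + h_i·σ_(i+1) = 6(Δ_i − Δ_(i-1)) read
  1·σ_0 + 6·σ_1 + 2·σ_2 = 6(Δ_1 - Δ_0) = 78
Natural end conditions: σ_0 = σ_2 = 0.
Hence σ_0 = 0, σ_1 = 13, σ_2 = 0.
On [1, 3], S'(x) = b_1 + 2c_1·(x - 1) + 3d_1·(x - 1)² with b_1 = Δ_1 - h_1(2σ_1 + σ_2)/6 = -20/3, c_1 = σ_1/2 = 13/2, d_1 = (σ_2 - σ_1)/(6h_1) = -13/12. So S'(1) = -20/3.

-6.6667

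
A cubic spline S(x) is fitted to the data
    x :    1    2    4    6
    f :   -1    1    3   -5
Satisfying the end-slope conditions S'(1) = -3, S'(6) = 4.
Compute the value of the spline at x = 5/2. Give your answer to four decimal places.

2.9022

With m_i denoting the second derivative at x_i, h_i = 1, 2, 2, and Δ_i = (y_(i+1) − y_i)/h_i = 2, 1, -4:
  1·m_0 + 6·m_1 + 2·m_2 = 6(Δ_1 - Δ_0) = -6
  2·m_1 + 8·m_2 + 2·m_3 = 6(Δ_2 - Δ_1) = -30
Clamped end conditions give two more equations: 2h_0·m_0 + h_0·m_1 = 6(Δ_0 - S'(1)) = 30 and h_2·m_2 + 2h_2·m_3 = 6(S'(6) - Δ_2) = 48.
Solving the tridiagonal system: m_0 = 358/23, m_1 = -26/23, m_2 = -170/23, m_3 = 361/23.
On [2, 4], S(x) = 1 + 97/23·(x - 2) - 13/23·(x - 2)² - 12/23·(x - 2)³.
With (x - 2) = 1/2: S(5/2) = 267/92.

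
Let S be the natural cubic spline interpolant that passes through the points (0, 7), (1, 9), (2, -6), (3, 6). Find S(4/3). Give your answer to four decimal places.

With m_i denoting the second derivative at x_i, h_i = 1, 1, 1, and Δ_i = (y_(i+1) − y_i)/h_i = 2, -15, 12:
  1·m_0 + 4·m_1 + 1·m_2 = 6(Δ_1 - Δ_0) = -102
  1·m_1 + 4·m_2 + 1·m_3 = 6(Δ_2 - Δ_1) = 162
Natural end conditions: m_0 = m_3 = 0.
Solving the tridiagonal system: m_0 = 0, m_1 = -38, m_2 = 50, m_3 = 0.
On [1, 2], S(x) = 9 - 32/3·(x - 1) - 19·(x - 1)² + 44/3·(x - 1)³.
With (x - 1) = 1/3: S(4/3) = 314/81.

3.8765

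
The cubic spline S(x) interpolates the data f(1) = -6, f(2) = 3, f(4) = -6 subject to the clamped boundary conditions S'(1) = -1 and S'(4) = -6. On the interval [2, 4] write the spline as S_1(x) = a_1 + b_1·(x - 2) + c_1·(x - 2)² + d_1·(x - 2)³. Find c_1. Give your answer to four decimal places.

-11.8333

With M_i denoting the second derivative at x_i, h_i = 1, 2, and Δ_i = (y_(i+1) − y_i)/h_i = 9, -9/2:
  1·M_0 + 6·M_1 + 2·M_2 = 6(Δ_1 - Δ_0) = -81
Clamped end conditions give two more equations: 2h_0·M_0 + h_0·M_1 = 6(Δ_0 - S'(1)) = 60 and h_1·M_1 + 2h_1·M_2 = 6(S'(4) - Δ_1) = -9.
Forward elimination and back-substitution give M_0 = 251/6, M_1 = -71/3, M_2 = 115/12.
On [2, 4], with S_1(x) = a_1 + b_1·(x - 2) + c_1·(x - 2)² + d_1·(x - 2)³: c_1 = M_1/2 = -71/6, d_1 = (M_2 - M_1)/(6h_1) = 133/48, b_1 = Δ_1 - h_1(2M_1 + M_2)/6 = 97/12.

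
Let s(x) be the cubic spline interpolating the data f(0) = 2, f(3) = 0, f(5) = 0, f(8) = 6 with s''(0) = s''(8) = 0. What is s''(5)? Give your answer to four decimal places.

Put m_i = s'' at the i-th knot. Here h = (3, 2, 3) and Δ = (-2/3, 0, 2), so the interior equations h_(i-1)·m_(i-1) + 2(h_(i-1)+h_i)·m_i + h_i·m_(i+1) = 6(Δ_i − Δ_(i-1)) read
  3·m_0 + 10·m_1 + 2·m_2 = 6(Δ_1 - Δ_0) = 4
  2·m_1 + 10·m_2 + 3·m_3 = 6(Δ_2 - Δ_1) = 12
Natural end conditions: m_0 = m_3 = 0.
Solving the tridiagonal system: m_0 = 0, m_1 = 1/6, m_2 = 7/6, m_3 = 0.

1.1667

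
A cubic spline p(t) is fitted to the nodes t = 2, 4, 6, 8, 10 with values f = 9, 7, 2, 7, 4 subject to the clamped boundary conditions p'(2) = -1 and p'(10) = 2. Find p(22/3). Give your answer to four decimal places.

5.7646

With M_i denoting the second derivative at x_i, h_i = 2, 2, 2, 2, and Δ_i = (y_(i+1) − y_i)/h_i = -1, -5/2, 5/2, -3/2:
  2·M_0 + 8·M_1 + 2·M_2 = 6(Δ_1 - Δ_0) = -9
  2·M_1 + 8·M_2 + 2·M_3 = 6(Δ_2 - Δ_1) = 30
  2·M_2 + 8·M_3 + 2·M_4 = 6(Δ_3 - Δ_2) = -24
Clamped end conditions give two more equations: 2h_0·M_0 + h_0·M_1 = 6(Δ_0 - p'(2)) = 0 and h_3·M_3 + 2h_3·M_4 = 6(p'(10) - Δ_3) = 21.
Solving: M_0 = 171/112, M_1 = -171/56, M_2 = 99/16, M_3 = -375/56, M_4 = 963/112.
On [6, 8], p(t) = 2 + 17/28·(t - 6) + 99/32·(t - 6)² - 481/448·(t - 6)³.
With (t - 6) = 4/3: p(22/3) = 2179/378.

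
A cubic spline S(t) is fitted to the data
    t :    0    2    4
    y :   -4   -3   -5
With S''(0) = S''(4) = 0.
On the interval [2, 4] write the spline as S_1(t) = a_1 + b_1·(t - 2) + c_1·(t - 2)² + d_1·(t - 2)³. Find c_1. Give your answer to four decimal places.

Write σ_i for S''(x_i). With h_i = 2, 2 and divided differences Δ_i = 1/2, -1, the continuity of S' gives the tridiagonal system
  2·σ_0 + 8·σ_1 + 2·σ_2 = 6(Δ_1 - Δ_0) = -9
Natural end conditions: σ_0 = σ_2 = 0.
Solving the tridiagonal system: σ_0 = 0, σ_1 = -9/8, σ_2 = 0.
On [2, 4], with S_1(t) = a_1 + b_1·(t - 2) + c_1·(t - 2)² + d_1·(t - 2)³: c_1 = σ_1/2 = -9/16, d_1 = (σ_2 - σ_1)/(6h_1) = 3/32, b_1 = Δ_1 - h_1(2σ_1 + σ_2)/6 = -1/4.

-0.5625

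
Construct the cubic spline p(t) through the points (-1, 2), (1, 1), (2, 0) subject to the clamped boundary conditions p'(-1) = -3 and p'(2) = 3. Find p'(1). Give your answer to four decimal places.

Write σ_i for p''(x_i). With h_i = 2, 1 and divided differences Δ_i = -1/2, -1, the continuity of p' gives the tridiagonal system
  2·σ_0 + 6·σ_1 + 1·σ_2 = 6(Δ_1 - Δ_0) = -3
Clamped end conditions give two more equations: 2h_0·σ_0 + h_0·σ_1 = 6(Δ_0 - p'(-1)) = 15 and h_1·σ_1 + 2h_1·σ_2 = 6(p'(2) - Δ_1) = 24.
Forward elimination and back-substitution give σ_0 = 25/4, σ_1 = -5, σ_2 = 29/2.
On [1, 2], p'(t) = b_1 + 2c_1·(t - 1) + 3d_1·(t - 1)² with b_1 = Δ_1 - h_1(2σ_1 + σ_2)/6 = -7/4, c_1 = σ_1/2 = -5/2, d_1 = (σ_2 - σ_1)/(6h_1) = 13/4. So p'(1) = -7/4.

-1.7500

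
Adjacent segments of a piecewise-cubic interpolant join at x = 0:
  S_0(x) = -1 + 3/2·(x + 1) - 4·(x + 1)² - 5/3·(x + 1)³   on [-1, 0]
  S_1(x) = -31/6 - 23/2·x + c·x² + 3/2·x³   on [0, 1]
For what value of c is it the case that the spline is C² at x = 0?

-9

S_0''(x) = -8 - 10·(x + 1), so S_0''(0) = -18. On the right, S_1''(0) = 2c, so c = -9.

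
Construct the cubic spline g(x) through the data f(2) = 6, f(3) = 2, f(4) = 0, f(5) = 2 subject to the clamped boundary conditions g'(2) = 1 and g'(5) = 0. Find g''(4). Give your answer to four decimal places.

6.9333

With m_i denoting the second derivative at x_i, h_i = 1, 1, 1, and Δ_i = (y_(i+1) − y_i)/h_i = -4, -2, 2:
  1·m_0 + 4·m_1 + 1·m_2 = 6(Δ_1 - Δ_0) = 12
  1·m_1 + 4·m_2 + 1·m_3 = 6(Δ_2 - Δ_1) = 24
Clamped end conditions give two more equations: 2h_0·m_0 + h_0·m_1 = 6(Δ_0 - g'(2)) = -30 and h_2·m_2 + 2h_2·m_3 = 6(g'(5) - Δ_2) = -12.
Solving the tridiagonal system: m_0 = -268/15, m_1 = 86/15, m_2 = 104/15, m_3 = -142/15.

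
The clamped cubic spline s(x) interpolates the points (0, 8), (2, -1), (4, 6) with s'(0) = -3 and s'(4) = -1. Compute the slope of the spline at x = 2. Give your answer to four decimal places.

With σ_i denoting the second derivative at x_i, h_i = 2, 2, and Δ_i = (y_(i+1) − y_i)/h_i = -9/2, 7/2:
  2·σ_0 + 8·σ_1 + 2·σ_2 = 6(Δ_1 - Δ_0) = 48
Clamped end conditions give two more equations: 2h_0·σ_0 + h_0·σ_1 = 6(Δ_0 - s'(0)) = -9 and h_1·σ_1 + 2h_1·σ_2 = 6(s'(4) - Δ_1) = -27.
Solving the tridiagonal system: σ_0 = -31/4, σ_1 = 11, σ_2 = -49/4.
On [2, 4], s'(x) = b_1 + 2c_1·(x - 2) + 3d_1·(x - 2)² with b_1 = Δ_1 - h_1(2σ_1 + σ_2)/6 = 1/4, c_1 = σ_1/2 = 11/2, d_1 = (σ_2 - σ_1)/(6h_1) = -31/16. So s'(2) = 1/4.

0.2500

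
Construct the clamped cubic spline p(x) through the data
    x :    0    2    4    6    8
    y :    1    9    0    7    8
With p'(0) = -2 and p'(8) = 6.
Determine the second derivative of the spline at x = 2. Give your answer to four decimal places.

-13.0893

Write m_i for p''(x_i). With h_i = 2, 2, 2, 2 and divided differences Δ_i = 4, -9/2, 7/2, 1/2, the continuity of p' gives the tridiagonal system
  2·m_0 + 8·m_1 + 2·m_2 = 6(Δ_1 - Δ_0) = -51
  2·m_1 + 8·m_2 + 2·m_3 = 6(Δ_2 - Δ_1) = 48
  2·m_2 + 8·m_3 + 2·m_4 = 6(Δ_3 - Δ_2) = -18
Clamped end conditions give two more equations: 2h_0·m_0 + h_0·m_1 = 6(Δ_0 - p'(0)) = 36 and h_3·m_3 + 2h_3·m_4 = 6(p'(8) - Δ_3) = 33.
Hence m_0 = 1741/112, m_1 = -733/56, m_2 = 181/16, m_3 = -457/56, m_4 = 1381/112.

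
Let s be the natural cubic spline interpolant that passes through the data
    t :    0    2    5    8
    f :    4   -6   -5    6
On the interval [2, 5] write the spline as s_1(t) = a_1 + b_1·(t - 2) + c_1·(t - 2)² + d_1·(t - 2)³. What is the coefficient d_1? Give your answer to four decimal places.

Put M_i = s'' at the i-th knot. Here h = (2, 3, 3) and Δ = (-5, 1/3, 11/3), so the interior equations h_(i-1)·M_(i-1) + 2(h_(i-1)+h_i)·M_i + h_i·M_(i+1) = 6(Δ_i − Δ_(i-1)) read
  2·M_0 + 10·M_1 + 3·M_2 = 6(Δ_1 - Δ_0) = 32
  3·M_1 + 12·M_2 + 3·M_3 = 6(Δ_2 - Δ_1) = 20
Natural end conditions: M_0 = M_3 = 0.
Hence M_0 = 0, M_1 = 108/37, M_2 = 104/111, M_3 = 0.
On [2, 5], with s_1(t) = a_1 + b_1·(t - 2) + c_1·(t - 2)² + d_1·(t - 2)³: c_1 = M_1/2 = 54/37, d_1 = (M_2 - M_1)/(6h_1) = -110/999, b_1 = Δ_1 - h_1(2M_1 + M_2)/6 = -113/37.

-0.1101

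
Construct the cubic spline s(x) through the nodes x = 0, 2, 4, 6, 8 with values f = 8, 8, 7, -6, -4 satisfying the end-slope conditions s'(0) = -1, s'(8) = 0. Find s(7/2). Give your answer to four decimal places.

8.6027

Let M_i = s''(x_i). Step sizes h_i = 2, 2, 2, 2; slopes of the chords Δ_i = (y_(i+1) - y_i)/h_i = 0, -1/2, -13/2, 1.
  2·M_0 + 8·M_1 + 2·M_2 = 6(Δ_1 - Δ_0) = -3
  2·M_1 + 8·M_2 + 2·M_3 = 6(Δ_2 - Δ_1) = -36
  2·M_2 + 8·M_3 + 2·M_4 = 6(Δ_3 - Δ_2) = 45
Clamped end conditions give two more equations: 2h_0·M_0 + h_0·M_1 = 6(Δ_0 - s'(0)) = 6 and h_3·M_3 + 2h_3·M_4 = 6(s'(8) - Δ_3) = -6.
Solving: M_0 = 13/14, M_1 = 8/7, M_2 = -7, M_3 = 62/7, M_4 = -83/14.
On [2, 4], s(x) = 8 + 15/14·(x - 2) + 4/7·(x - 2)² - 19/28·(x - 2)³.
With (x - 2) = 3/2: s(7/2) = 1927/224.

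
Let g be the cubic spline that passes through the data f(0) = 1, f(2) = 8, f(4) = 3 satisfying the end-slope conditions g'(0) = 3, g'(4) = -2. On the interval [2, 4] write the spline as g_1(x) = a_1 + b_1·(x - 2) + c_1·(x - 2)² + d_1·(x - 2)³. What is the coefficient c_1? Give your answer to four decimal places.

Write m_i for g''(x_i). With h_i = 2, 2 and divided differences Δ_i = 7/2, -5/2, the continuity of g' gives the tridiagonal system
  2·m_0 + 8·m_1 + 2·m_2 = 6(Δ_1 - Δ_0) = -36
Clamped end conditions give two more equations: 2h_0·m_0 + h_0·m_1 = 6(Δ_0 - g'(0)) = 3 and h_1·m_1 + 2h_1·m_2 = 6(g'(4) - Δ_1) = 3.
Solving the tridiagonal system: m_0 = 4, m_1 = -13/2, m_2 = 4.
On [2, 4], with g_1(x) = a_1 + b_1·(x - 2) + c_1·(x - 2)² + d_1·(x - 2)³: c_1 = m_1/2 = -13/4, d_1 = (m_2 - m_1)/(6h_1) = 7/8, b_1 = Δ_1 - h_1(2m_1 + m_2)/6 = 1/2.

-3.2500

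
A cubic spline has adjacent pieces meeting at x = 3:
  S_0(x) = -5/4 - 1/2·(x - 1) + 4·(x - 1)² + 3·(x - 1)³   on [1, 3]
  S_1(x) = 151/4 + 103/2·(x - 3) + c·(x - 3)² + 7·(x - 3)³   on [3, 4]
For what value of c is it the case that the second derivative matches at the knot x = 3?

22

S_0''(x) = 8 + 18·(x - 1), so S_0''(3) = 44. On the right, S_1''(3) = 2c, so c = 22.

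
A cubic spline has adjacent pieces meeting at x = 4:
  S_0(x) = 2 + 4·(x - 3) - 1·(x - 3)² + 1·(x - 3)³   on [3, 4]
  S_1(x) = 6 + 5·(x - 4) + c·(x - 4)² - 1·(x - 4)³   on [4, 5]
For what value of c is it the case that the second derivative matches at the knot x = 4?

2

S_0''(x) = -2 + 6·(x - 3), so S_0''(4) = 4. On the right, S_1''(4) = 2c, so c = 2.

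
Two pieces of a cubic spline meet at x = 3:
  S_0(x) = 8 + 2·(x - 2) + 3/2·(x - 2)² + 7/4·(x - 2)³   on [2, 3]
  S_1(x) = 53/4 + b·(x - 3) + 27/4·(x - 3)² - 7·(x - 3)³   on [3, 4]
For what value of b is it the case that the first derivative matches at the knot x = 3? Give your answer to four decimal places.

10.2500

S_0'(x) = 2 + 3·(x - 2) + 21/4·(x - 2)², so S_0'(3) = 41/4. On the right, S_1'(3) = b, so b = 41/4.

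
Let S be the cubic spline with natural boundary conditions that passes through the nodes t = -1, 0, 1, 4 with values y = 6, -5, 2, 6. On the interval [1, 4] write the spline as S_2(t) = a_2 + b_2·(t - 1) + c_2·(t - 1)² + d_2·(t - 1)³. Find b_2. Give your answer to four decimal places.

Let σ_i = S''(x_i). Step sizes h_i = 1, 1, 3; slopes of the chords Δ_i = (y_(i+1) - y_i)/h_i = -11, 7, 4/3.
  1·σ_0 + 4·σ_1 + 1·σ_2 = 6(Δ_1 - Δ_0) = 108
  1·σ_1 + 8·σ_2 + 3·σ_3 = 6(Δ_2 - Δ_1) = -34
Natural end conditions: σ_0 = σ_3 = 0.
Hence σ_0 = 0, σ_1 = 898/31, σ_2 = -244/31, σ_3 = 0.
On [1, 4], with S_2(t) = a_2 + b_2·(t - 1) + c_2·(t - 1)² + d_2·(t - 1)³: c_2 = σ_2/2 = -122/31, d_2 = (σ_3 - σ_2)/(6h_2) = 122/279, b_2 = Δ_2 - h_2(2σ_2 + σ_3)/6 = 856/93.

9.2043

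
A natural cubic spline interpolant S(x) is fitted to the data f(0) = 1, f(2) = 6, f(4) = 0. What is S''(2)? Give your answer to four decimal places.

Put σ_i = S'' at the i-th knot. Here h = (2, 2) and Δ = (5/2, -3), so the interior equations h_(i-1)·σ_(i-1) + 2(h_(i-1)+h_i)·σ_i + h_i·σ_(i+1) = 6(Δ_i − Δ_(i-1)) read
  2·σ_0 + 8·σ_1 + 2·σ_2 = 6(Δ_1 - Δ_0) = -33
Natural end conditions: σ_0 = σ_2 = 0.
Solving the tridiagonal system: σ_0 = 0, σ_1 = -33/8, σ_2 = 0.

-4.1250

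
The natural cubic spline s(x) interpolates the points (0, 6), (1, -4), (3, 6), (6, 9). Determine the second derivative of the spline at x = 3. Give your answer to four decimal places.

Write M_i for s''(x_i). With h_i = 1, 2, 3 and divided differences Δ_i = -10, 5, 1, the continuity of s' gives the tridiagonal system
  1·M_0 + 6·M_1 + 2·M_2 = 6(Δ_1 - Δ_0) = 90
  2·M_1 + 10·M_2 + 3·M_3 = 6(Δ_2 - Δ_1) = -24
Natural end conditions: M_0 = M_3 = 0.
Hence M_0 = 0, M_1 = 237/14, M_2 = -81/14, M_3 = 0.

-5.7857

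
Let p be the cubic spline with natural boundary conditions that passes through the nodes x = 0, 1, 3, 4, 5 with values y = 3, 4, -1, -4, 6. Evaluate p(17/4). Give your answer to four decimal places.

-2.6081

Put σ_i = p'' at the i-th knot. Here h = (1, 2, 1, 1) and Δ = (1, -5/2, -3, 10), so the interior equations h_(i-1)·σ_(i-1) + 2(h_(i-1)+h_i)·σ_i + h_i·σ_(i+1) = 6(Δ_i − Δ_(i-1)) read
  1·σ_0 + 6·σ_1 + 2·σ_2 = 6(Δ_1 - Δ_0) = -21
  2·σ_1 + 6·σ_2 + 1·σ_3 = 6(Δ_2 - Δ_1) = -3
  1·σ_2 + 4·σ_3 + 1·σ_4 = 6(Δ_3 - Δ_2) = 78
Natural end conditions: σ_0 = σ_4 = 0.
Solving the tridiagonal system: σ_0 = 0, σ_1 = -303/122, σ_2 = -186/61, σ_3 = 1236/61, σ_4 = 0.
On [4, 5], p(x) = -4 + 198/61·(x - 4) + 618/61·(x - 4)² - 206/61·(x - 4)³.
With (x - 4) = 1/4: p(17/4) = -5091/1952.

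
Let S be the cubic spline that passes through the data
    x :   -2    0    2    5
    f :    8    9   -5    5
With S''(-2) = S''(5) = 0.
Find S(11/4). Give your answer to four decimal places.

Let σ_i = S''(x_i). Step sizes h_i = 2, 2, 3; slopes of the chords Δ_i = (y_(i+1) - y_i)/h_i = 1/2, -7, 10/3.
  2·σ_0 + 8·σ_1 + 2·σ_2 = 6(Δ_1 - Δ_0) = -45
  2·σ_1 + 10·σ_2 + 3·σ_3 = 6(Δ_2 - Δ_1) = 62
Natural end conditions: σ_0 = σ_3 = 0.
Solving: σ_0 = 0, σ_1 = -287/38, σ_2 = 293/38, σ_3 = 0.
On [2, 5], S(x) = -5 - 499/114·(x - 2) + 293/76·(x - 2)² - 293/684·(x - 2)³.
With (x - 2) = 3/4: S(11/4) = -30619/4864.

-6.2950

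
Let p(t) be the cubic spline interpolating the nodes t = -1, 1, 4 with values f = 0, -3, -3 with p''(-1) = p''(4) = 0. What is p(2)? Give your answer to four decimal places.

With σ_i denoting the second derivative at x_i, h_i = 2, 3, and Δ_i = (y_(i+1) − y_i)/h_i = -3/2, 0:
  2·σ_0 + 10·σ_1 + 3·σ_2 = 6(Δ_1 - Δ_0) = 9
Natural end conditions: σ_0 = σ_2 = 0.
Solving: σ_0 = 0, σ_1 = 9/10, σ_2 = 0.
On [1, 4], p(t) = -3 - 9/10·(t - 1) + 9/20·(t - 1)² - 1/20·(t - 1)³.
With (t - 1) = 1: p(2) = -7/2.

-3.5000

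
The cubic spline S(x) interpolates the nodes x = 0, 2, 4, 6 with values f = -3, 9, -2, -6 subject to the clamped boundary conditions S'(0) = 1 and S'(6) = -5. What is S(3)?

Write σ_i for S''(x_i). With h_i = 2, 2, 2 and divided differences Δ_i = 6, -11/2, -2, the continuity of S' gives the tridiagonal system
  2·σ_0 + 8·σ_1 + 2·σ_2 = 6(Δ_1 - Δ_0) = -69
  2·σ_1 + 8·σ_2 + 2·σ_3 = 6(Δ_2 - Δ_1) = 21
Clamped end conditions give two more equations: 2h_0·σ_0 + h_0·σ_1 = 6(Δ_0 - S'(0)) = 30 and h_2·σ_2 + 2h_2·σ_3 = 6(S'(6) - Δ_2) = -18.
Solving: σ_0 = 147/10, σ_1 = -72/5, σ_2 = 42/5, σ_3 = -87/10.
On [2, 4], S(x) = 9 + 13/10·(x - 2) - 36/5·(x - 2)² + 19/10·(x - 2)³.
With (x - 2) = 1: S(3) = 5.

5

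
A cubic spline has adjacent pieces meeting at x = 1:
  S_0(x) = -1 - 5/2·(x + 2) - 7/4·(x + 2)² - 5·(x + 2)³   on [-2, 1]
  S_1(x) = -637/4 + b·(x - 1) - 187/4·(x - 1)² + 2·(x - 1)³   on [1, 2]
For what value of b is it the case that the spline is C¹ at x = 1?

S_0'(x) = -5/2 - 7/2·(x + 2) - 15·(x + 2)², so S_0'(1) = -148. On the right, S_1'(1) = b, so b = -148.

-148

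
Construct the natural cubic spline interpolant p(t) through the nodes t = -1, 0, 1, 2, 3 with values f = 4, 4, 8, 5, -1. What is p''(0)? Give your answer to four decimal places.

9.1071

Let M_i = p''(x_i). Step sizes h_i = 1, 1, 1, 1; slopes of the chords Δ_i = (y_(i+1) - y_i)/h_i = 0, 4, -3, -6.
  1·M_0 + 4·M_1 + 1·M_2 = 6(Δ_1 - Δ_0) = 24
  1·M_1 + 4·M_2 + 1·M_3 = 6(Δ_2 - Δ_1) = -42
  1·M_2 + 4·M_3 + 1·M_4 = 6(Δ_3 - Δ_2) = -18
Natural end conditions: M_0 = M_4 = 0.
Solving: M_0 = 0, M_1 = 255/28, M_2 = -87/7, M_3 = -39/28, M_4 = 0.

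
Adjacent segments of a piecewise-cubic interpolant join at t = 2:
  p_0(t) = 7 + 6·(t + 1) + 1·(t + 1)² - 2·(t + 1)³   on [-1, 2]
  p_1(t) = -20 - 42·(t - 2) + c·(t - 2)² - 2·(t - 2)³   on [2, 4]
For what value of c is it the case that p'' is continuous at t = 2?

-17

p_0''(t) = 2 - 12·(t + 1), so p_0''(2) = -34. On the right, p_1''(2) = 2c, so c = -17.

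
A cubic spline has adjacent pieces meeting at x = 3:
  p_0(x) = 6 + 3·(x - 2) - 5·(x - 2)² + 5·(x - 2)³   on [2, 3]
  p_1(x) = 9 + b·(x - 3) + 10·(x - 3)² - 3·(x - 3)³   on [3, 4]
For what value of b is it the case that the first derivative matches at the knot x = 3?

8

p_0'(x) = 3 - 10·(x - 2) + 15·(x - 2)², so p_0'(3) = 8. On the right, p_1'(3) = b, so b = 8.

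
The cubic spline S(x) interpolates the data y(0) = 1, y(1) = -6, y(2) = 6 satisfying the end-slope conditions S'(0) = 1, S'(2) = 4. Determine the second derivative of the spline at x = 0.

-51

Put m_i = S'' at the i-th knot. Here h = (1, 1) and Δ = (-7, 12), so the interior equations h_(i-1)·m_(i-1) + 2(h_(i-1)+h_i)·m_i + h_i·m_(i+1) = 6(Δ_i − Δ_(i-1)) read
  1·m_0 + 4·m_1 + 1·m_2 = 6(Δ_1 - Δ_0) = 114
Clamped end conditions give two more equations: 2h_0·m_0 + h_0·m_1 = 6(Δ_0 - S'(0)) = -48 and h_1·m_1 + 2h_1·m_2 = 6(S'(2) - Δ_1) = -48.
Solving: m_0 = -51, m_1 = 54, m_2 = -51.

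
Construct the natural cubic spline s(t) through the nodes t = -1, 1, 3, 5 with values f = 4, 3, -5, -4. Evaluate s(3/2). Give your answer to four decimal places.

1.1375

Put m_i = s'' at the i-th knot. Here h = (2, 2, 2) and Δ = (-1/2, -4, 1/2), so the interior equations h_(i-1)·m_(i-1) + 2(h_(i-1)+h_i)·m_i + h_i·m_(i+1) = 6(Δ_i − Δ_(i-1)) read
  2·m_0 + 8·m_1 + 2·m_2 = 6(Δ_1 - Δ_0) = -21
  2·m_1 + 8·m_2 + 2·m_3 = 6(Δ_2 - Δ_1) = 27
Natural end conditions: m_0 = m_3 = 0.
Hence m_0 = 0, m_1 = -37/10, m_2 = 43/10, m_3 = 0.
On [1, 3], s(t) = 3 - 89/30·(t - 1) - 37/20·(t - 1)² + 2/3·(t - 1)³.
With (t - 1) = 1/2: s(3/2) = 91/80.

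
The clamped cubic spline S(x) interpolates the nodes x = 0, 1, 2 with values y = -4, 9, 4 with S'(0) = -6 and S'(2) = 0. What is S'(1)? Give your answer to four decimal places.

Let m_i = S''(x_i). Step sizes h_i = 1, 1; slopes of the chords Δ_i = (y_(i+1) - y_i)/h_i = 13, -5.
  1·m_0 + 4·m_1 + 1·m_2 = 6(Δ_1 - Δ_0) = -108
Clamped end conditions give two more equations: 2h_0·m_0 + h_0·m_1 = 6(Δ_0 - S'(0)) = 114 and h_1·m_1 + 2h_1·m_2 = 6(S'(2) - Δ_1) = 30.
Hence m_0 = 87, m_1 = -60, m_2 = 45.
On [1, 2], S'(x) = b_1 + 2c_1·(x - 1) + 3d_1·(x - 1)² with b_1 = Δ_1 - h_1(2m_1 + m_2)/6 = 15/2, c_1 = m_1/2 = -30, d_1 = (m_2 - m_1)/(6h_1) = 35/2. So S'(1) = 15/2.

7.5000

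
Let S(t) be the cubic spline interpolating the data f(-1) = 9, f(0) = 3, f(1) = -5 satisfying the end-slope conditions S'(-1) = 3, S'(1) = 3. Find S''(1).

36

Write σ_i for S''(x_i). With h_i = 1, 1 and divided differences Δ_i = -6, -8, the continuity of S' gives the tridiagonal system
  1·σ_0 + 4·σ_1 + 1·σ_2 = 6(Δ_1 - Δ_0) = -12
Clamped end conditions give two more equations: 2h_0·σ_0 + h_0·σ_1 = 6(Δ_0 - S'(-1)) = -54 and h_1·σ_1 + 2h_1·σ_2 = 6(S'(1) - Δ_1) = 66.
Hence σ_0 = -24, σ_1 = -6, σ_2 = 36.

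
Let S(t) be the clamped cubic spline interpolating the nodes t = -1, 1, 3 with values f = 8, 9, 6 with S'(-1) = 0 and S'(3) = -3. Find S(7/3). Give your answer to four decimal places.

7.6667

Put M_i = S'' at the i-th knot. Here h = (2, 2) and Δ = (1/2, -3/2), so the interior equations h_(i-1)·M_(i-1) + 2(h_(i-1)+h_i)·M_i + h_i·M_(i+1) = 6(Δ_i − Δ_(i-1)) read
  2·M_0 + 8·M_1 + 2·M_2 = 6(Δ_1 - Δ_0) = -12
Clamped end conditions give two more equations: 2h_0·M_0 + h_0·M_1 = 6(Δ_0 - S'(-1)) = 3 and h_1·M_1 + 2h_1·M_2 = 6(S'(3) - Δ_1) = -9.
Hence M_0 = 3/2, M_1 = -3/2, M_2 = -3/2.
On [1, 3], S(t) = 9 + 0·(t - 1) - 3/4·(t - 1)² + 0·(t - 1)³.
With (t - 1) = 4/3: S(7/3) = 23/3.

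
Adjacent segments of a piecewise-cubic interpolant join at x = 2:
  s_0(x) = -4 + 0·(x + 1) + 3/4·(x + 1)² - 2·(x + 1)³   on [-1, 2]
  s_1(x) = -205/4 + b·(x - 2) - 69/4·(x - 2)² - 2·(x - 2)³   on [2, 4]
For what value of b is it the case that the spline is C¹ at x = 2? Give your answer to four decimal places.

s_0'(x) = 0 + 3/2·(x + 1) - 6·(x + 1)², so s_0'(2) = -99/2. On the right, s_1'(2) = b, so b = -99/2.

-49.5000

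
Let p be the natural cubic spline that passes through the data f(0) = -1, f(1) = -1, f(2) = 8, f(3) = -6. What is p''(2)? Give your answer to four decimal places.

-40.4000

With M_i denoting the second derivative at x_i, h_i = 1, 1, 1, and Δ_i = (y_(i+1) − y_i)/h_i = 0, 9, -14:
  1·M_0 + 4·M_1 + 1·M_2 = 6(Δ_1 - Δ_0) = 54
  1·M_1 + 4·M_2 + 1·M_3 = 6(Δ_2 - Δ_1) = -138
Natural end conditions: M_0 = M_3 = 0.
Forward elimination and back-substitution give M_0 = 0, M_1 = 118/5, M_2 = -202/5, M_3 = 0.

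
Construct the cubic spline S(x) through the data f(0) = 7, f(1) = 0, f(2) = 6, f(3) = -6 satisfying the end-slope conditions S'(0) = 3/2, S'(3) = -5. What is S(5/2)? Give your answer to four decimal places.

With m_i denoting the second derivative at x_i, h_i = 1, 1, 1, and Δ_i = (y_(i+1) − y_i)/h_i = -7, 6, -12:
  1·m_0 + 4·m_1 + 1·m_2 = 6(Δ_1 - Δ_0) = 78
  1·m_1 + 4·m_2 + 1·m_3 = 6(Δ_2 - Δ_1) = -108
Clamped end conditions give two more equations: 2h_0·m_0 + h_0·m_1 = 6(Δ_0 - S'(0)) = -51 and h_2·m_2 + 2h_2·m_3 = 6(S'(3) - Δ_2) = 42.
Solving: m_0 = -142/3, m_1 = 131/3, m_2 = -148/3, m_3 = 137/3.
On [2, 3], S(x) = 6 - 19/6·(x - 2) - 74/3·(x - 2)² + 95/6·(x - 2)³.
With (x - 2) = 1/2: S(5/2) = 11/48.

0.2292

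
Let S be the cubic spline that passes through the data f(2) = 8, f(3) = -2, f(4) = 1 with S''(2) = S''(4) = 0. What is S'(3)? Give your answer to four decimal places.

-3.5000

Write m_i for S''(x_i). With h_i = 1, 1 and divided differences Δ_i = -10, 3, the continuity of S' gives the tridiagonal system
  1·m_0 + 4·m_1 + 1·m_2 = 6(Δ_1 - Δ_0) = 78
Natural end conditions: m_0 = m_2 = 0.
Forward elimination and back-substitution give m_0 = 0, m_1 = 39/2, m_2 = 0.
On [3, 4], S'(x) = b_1 + 2c_1·(x - 3) + 3d_1·(x - 3)² with b_1 = Δ_1 - h_1(2m_1 + m_2)/6 = -7/2, c_1 = m_1/2 = 39/4, d_1 = (m_2 - m_1)/(6h_1) = -13/4. So S'(3) = -7/2.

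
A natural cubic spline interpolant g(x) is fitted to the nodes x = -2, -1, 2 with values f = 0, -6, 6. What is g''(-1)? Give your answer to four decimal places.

7.5000

Put M_i = g'' at the i-th knot. Here h = (1, 3) and Δ = (-6, 4), so the interior equations h_(i-1)·M_(i-1) + 2(h_(i-1)+h_i)·M_i + h_i·M_(i+1) = 6(Δ_i − Δ_(i-1)) read
  1·M_0 + 8·M_1 + 3·M_2 = 6(Δ_1 - Δ_0) = 60
Natural end conditions: M_0 = M_2 = 0.
Solving the tridiagonal system: M_0 = 0, M_1 = 15/2, M_2 = 0.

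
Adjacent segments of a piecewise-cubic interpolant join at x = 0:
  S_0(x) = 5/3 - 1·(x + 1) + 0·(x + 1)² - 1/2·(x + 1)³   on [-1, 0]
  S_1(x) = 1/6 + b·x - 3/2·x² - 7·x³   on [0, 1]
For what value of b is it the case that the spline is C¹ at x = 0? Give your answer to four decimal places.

S_0'(x) = -1 + 0·(x + 1) - 3/2·(x + 1)², so S_0'(0) = -5/2. On the right, S_1'(0) = b, so b = -5/2.

-2.5000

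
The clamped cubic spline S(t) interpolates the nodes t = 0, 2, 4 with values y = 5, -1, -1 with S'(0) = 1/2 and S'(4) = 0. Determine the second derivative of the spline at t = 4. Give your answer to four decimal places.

With σ_i denoting the second derivative at x_i, h_i = 2, 2, and Δ_i = (y_(i+1) − y_i)/h_i = -3, 0:
  2·σ_0 + 8·σ_1 + 2·σ_2 = 6(Δ_1 - Δ_0) = 18
Clamped end conditions give two more equations: 2h_0·σ_0 + h_0·σ_1 = 6(Δ_0 - S'(0)) = -21 and h_1·σ_1 + 2h_1·σ_2 = 6(S'(4) - Δ_1) = 0.
Forward elimination and back-substitution give σ_0 = -61/8, σ_1 = 19/4, σ_2 = -19/8.

-2.3750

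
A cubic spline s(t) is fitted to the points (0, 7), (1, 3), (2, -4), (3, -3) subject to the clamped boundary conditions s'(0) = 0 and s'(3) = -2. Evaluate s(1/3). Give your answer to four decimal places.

6.5358

Write σ_i for s''(x_i). With h_i = 1, 1, 1 and divided differences Δ_i = -4, -7, 1, the continuity of s' gives the tridiagonal system
  1·σ_0 + 4·σ_1 + 1·σ_2 = 6(Δ_1 - Δ_0) = -18
  1·σ_1 + 4·σ_2 + 1·σ_3 = 6(Δ_2 - Δ_1) = 48
Clamped end conditions give two more equations: 2h_0·σ_0 + h_0·σ_1 = 6(Δ_0 - s'(0)) = -24 and h_2·σ_2 + 2h_2·σ_3 = 6(s'(3) - Δ_2) = -18.
Solving the tridiagonal system: σ_0 = -128/15, σ_1 = -104/15, σ_2 = 274/15, σ_3 = -272/15.
On [0, 1], s(t) = 7 + 0·t - 64/15·t² + 4/15·t³.
With t = 1/3: s(1/3) = 2647/405.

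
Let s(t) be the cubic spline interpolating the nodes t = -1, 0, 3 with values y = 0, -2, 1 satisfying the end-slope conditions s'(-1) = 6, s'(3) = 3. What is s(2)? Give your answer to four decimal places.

-2.1111

Let m_i = s''(x_i). Step sizes h_i = 1, 3; slopes of the chords Δ_i = (y_(i+1) - y_i)/h_i = -2, 1.
  1·m_0 + 8·m_1 + 3·m_2 = 6(Δ_1 - Δ_0) = 18
Clamped end conditions give two more equations: 2h_0·m_0 + h_0·m_1 = 6(Δ_0 - s'(-1)) = -48 and h_1·m_1 + 2h_1·m_2 = 6(s'(3) - Δ_1) = 12.
Forward elimination and back-substitution give m_0 = -27, m_1 = 6, m_2 = -1.
On [0, 3], s(t) = -2 - 9/2·t + 3·t² - 7/18·t³.
With t = 2: s(2) = -19/9.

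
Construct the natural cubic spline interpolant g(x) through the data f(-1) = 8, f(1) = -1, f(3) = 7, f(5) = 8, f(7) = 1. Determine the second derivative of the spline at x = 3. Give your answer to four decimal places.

Write M_i for g''(x_i). With h_i = 2, 2, 2, 2 and divided differences Δ_i = -9/2, 4, 1/2, -7/2, the continuity of g' gives the tridiagonal system
  2·M_0 + 8·M_1 + 2·M_2 = 6(Δ_1 - Δ_0) = 51
  2·M_1 + 8·M_2 + 2·M_3 = 6(Δ_2 - Δ_1) = -21
  2·M_2 + 8·M_3 + 2·M_4 = 6(Δ_3 - Δ_2) = -24
Natural end conditions: M_0 = M_4 = 0.
Solving the tridiagonal system: M_0 = 0, M_1 = 825/112, M_2 = -111/28, M_3 = -225/112, M_4 = 0.

-3.9643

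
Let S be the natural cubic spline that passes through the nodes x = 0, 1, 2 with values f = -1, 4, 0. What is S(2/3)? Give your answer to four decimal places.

3.1667

Put M_i = S'' at the i-th knot. Here h = (1, 1) and Δ = (5, -4), so the interior equations h_(i-1)·M_(i-1) + 2(h_(i-1)+h_i)·M_i + h_i·M_(i+1) = 6(Δ_i − Δ_(i-1)) read
  1·M_0 + 4·M_1 + 1·M_2 = 6(Δ_1 - Δ_0) = -54
Natural end conditions: M_0 = M_2 = 0.
Solving the tridiagonal system: M_0 = 0, M_1 = -27/2, M_2 = 0.
On [0, 1], S(x) = -1 + 29/4·x + 0·x² - 9/4·x³.
With x = 2/3: S(2/3) = 19/6.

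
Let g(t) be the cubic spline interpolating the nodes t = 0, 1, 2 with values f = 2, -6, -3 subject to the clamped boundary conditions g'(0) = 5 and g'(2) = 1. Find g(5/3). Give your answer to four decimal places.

With M_i denoting the second derivative at x_i, h_i = 1, 1, and Δ_i = (y_(i+1) − y_i)/h_i = -8, 3:
  1·M_0 + 4·M_1 + 1·M_2 = 6(Δ_1 - Δ_0) = 66
Clamped end conditions give two more equations: 2h_0·M_0 + h_0·M_1 = 6(Δ_0 - g'(0)) = -78 and h_1·M_1 + 2h_1·M_2 = 6(g'(2) - Δ_1) = -12.
Hence M_0 = -115/2, M_1 = 37, M_2 = -49/2.
On [1, 2], g(t) = -6 - 21/4·(t - 1) + 37/2·(t - 1)² - 41/4·(t - 1)³.
With (t - 1) = 2/3: g(5/3) = -233/54.

-4.3148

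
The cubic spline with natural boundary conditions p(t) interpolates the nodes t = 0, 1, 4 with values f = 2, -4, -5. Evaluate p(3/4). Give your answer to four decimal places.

-2.7324

Put σ_i = p'' at the i-th knot. Here h = (1, 3) and Δ = (-6, -1/3), so the interior equations h_(i-1)·σ_(i-1) + 2(h_(i-1)+h_i)·σ_i + h_i·σ_(i+1) = 6(Δ_i − Δ_(i-1)) read
  1·σ_0 + 8·σ_1 + 3·σ_2 = 6(Δ_1 - Δ_0) = 34
Natural end conditions: σ_0 = σ_2 = 0.
Solving: σ_0 = 0, σ_1 = 17/4, σ_2 = 0.
On [0, 1], p(t) = 2 - 161/24·t + 0·t² + 17/24·t³.
With t = 3/4: p(3/4) = -1399/512.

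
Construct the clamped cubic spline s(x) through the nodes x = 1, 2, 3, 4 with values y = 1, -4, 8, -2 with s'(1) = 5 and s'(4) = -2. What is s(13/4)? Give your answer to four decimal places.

With σ_i denoting the second derivative at x_i, h_i = 1, 1, 1, and Δ_i = (y_(i+1) − y_i)/h_i = -5, 12, -10:
  1·σ_0 + 4·σ_1 + 1·σ_2 = 6(Δ_1 - Δ_0) = 102
  1·σ_1 + 4·σ_2 + 1·σ_3 = 6(Δ_2 - Δ_1) = -132
Clamped end conditions give two more equations: 2h_0·σ_0 + h_0·σ_1 = 6(Δ_0 - s'(1)) = -60 and h_2·σ_2 + 2h_2·σ_3 = 6(s'(4) - Δ_2) = 48.
Forward elimination and back-substitution give σ_0 = -862/15, σ_1 = 824/15, σ_2 = -904/15, σ_3 = 812/15.
On [3, 4], s(x) = 8 + 16/15·(x - 3) - 452/15·(x - 3)² + 286/15·(x - 3)³.
With (x - 3) = 1/4: s(13/4) = 1069/160.

6.6813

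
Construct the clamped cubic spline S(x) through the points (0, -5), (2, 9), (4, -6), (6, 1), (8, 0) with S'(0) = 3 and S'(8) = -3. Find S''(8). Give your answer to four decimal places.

With σ_i denoting the second derivative at x_i, h_i = 2, 2, 2, 2, and Δ_i = (y_(i+1) − y_i)/h_i = 7, -15/2, 7/2, -1/2:
  2·σ_0 + 8·σ_1 + 2·σ_2 = 6(Δ_1 - Δ_0) = -87
  2·σ_1 + 8·σ_2 + 2·σ_3 = 6(Δ_2 - Δ_1) = 66
  2·σ_2 + 8·σ_3 + 2·σ_4 = 6(Δ_3 - Δ_2) = -24
Clamped end conditions give two more equations: 2h_0·σ_0 + h_0·σ_1 = 6(Δ_0 - S'(0)) = 24 and h_3·σ_3 + 2h_3·σ_4 = 6(S'(8) - Δ_3) = -15.
Solving the tridiagonal system: σ_0 = 1695/112, σ_1 = -1023/56, σ_2 = 231/16, σ_3 = -363/56, σ_4 = -57/112.

-0.5089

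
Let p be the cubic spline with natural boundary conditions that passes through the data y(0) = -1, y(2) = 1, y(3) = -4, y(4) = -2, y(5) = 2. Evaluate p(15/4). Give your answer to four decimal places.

-2.9829

Put M_i = p'' at the i-th knot. Here h = (2, 1, 1, 1) and Δ = (1, -5, 2, 4), so the interior equations h_(i-1)·M_(i-1) + 2(h_(i-1)+h_i)·M_i + h_i·M_(i+1) = 6(Δ_i − Δ_(i-1)) read
  2·M_0 + 6·M_1 + 1·M_2 = 6(Δ_1 - Δ_0) = -36
  1·M_1 + 4·M_2 + 1·M_3 = 6(Δ_2 - Δ_1) = 42
  1·M_2 + 4·M_3 + 1·M_4 = 6(Δ_3 - Δ_2) = 12
Natural end conditions: M_0 = M_4 = 0.
Hence M_0 = 0, M_1 = -348/43, M_2 = 540/43, M_3 = -6/43, M_4 = 0.
On [3, 4], p(x) = -4 - 93/43·(x - 3) + 270/43·(x - 3)² - 91/43·(x - 3)³.
With (x - 3) = 3/4: p(15/4) = -8209/2752.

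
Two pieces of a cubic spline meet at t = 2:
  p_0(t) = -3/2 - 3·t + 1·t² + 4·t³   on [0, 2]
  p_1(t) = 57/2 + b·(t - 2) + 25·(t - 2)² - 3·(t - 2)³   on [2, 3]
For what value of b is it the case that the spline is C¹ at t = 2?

49

p_0'(t) = -3 + 2·t + 12·t², so p_0'(2) = 49. On the right, p_1'(2) = b, so b = 49.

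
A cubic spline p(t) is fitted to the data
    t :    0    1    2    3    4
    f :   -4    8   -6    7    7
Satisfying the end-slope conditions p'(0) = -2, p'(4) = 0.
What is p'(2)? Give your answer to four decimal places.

-3.3571

With m_i denoting the second derivative at x_i, h_i = 1, 1, 1, 1, and Δ_i = (y_(i+1) − y_i)/h_i = 12, -14, 13, 0:
  1·m_0 + 4·m_1 + 1·m_2 = 6(Δ_1 - Δ_0) = -156
  1·m_1 + 4·m_2 + 1·m_3 = 6(Δ_2 - Δ_1) = 162
  1·m_2 + 4·m_3 + 1·m_4 = 6(Δ_3 - Δ_2) = -78
Clamped end conditions give two more equations: 2h_0·m_0 + h_0·m_1 = 6(Δ_0 - p'(0)) = 84 and h_3·m_3 + 2h_3·m_4 = 6(p'(4) - Δ_3) = 0.
Solving: m_0 = 2249/28, m_1 = -1073/14, m_2 = 281/4, m_3 = -593/14, m_4 = 593/28.
On [2, 3], p'(t) = b_2 + 2c_2·(t - 2) + 3d_2·(t - 2)² with b_2 = Δ_2 - h_2(2m_2 + m_3)/6 = -47/14, c_2 = m_2/2 = 281/8, d_2 = (m_3 - m_2)/(6h_2) = -1051/56. So p'(2) = -47/14.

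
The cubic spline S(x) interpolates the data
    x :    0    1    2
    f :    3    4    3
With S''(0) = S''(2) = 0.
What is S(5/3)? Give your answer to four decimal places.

With M_i denoting the second derivative at x_i, h_i = 1, 1, and Δ_i = (y_(i+1) − y_i)/h_i = 1, -1:
  1·M_0 + 4·M_1 + 1·M_2 = 6(Δ_1 - Δ_0) = -12
Natural end conditions: M_0 = M_2 = 0.
Solving: M_0 = 0, M_1 = -3, M_2 = 0.
On [1, 2], S(x) = 4 + 0·(x - 1) - 3/2·(x - 1)² + 1/2·(x - 1)³.
With (x - 1) = 2/3: S(5/3) = 94/27.

3.4815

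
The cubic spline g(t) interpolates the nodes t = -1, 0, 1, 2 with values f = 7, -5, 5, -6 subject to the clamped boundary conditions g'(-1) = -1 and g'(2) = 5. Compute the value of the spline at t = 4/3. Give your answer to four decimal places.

1.5111

Let m_i = g''(x_i). Step sizes h_i = 1, 1, 1; slopes of the chords Δ_i = (y_(i+1) - y_i)/h_i = -12, 10, -11.
  1·m_0 + 4·m_1 + 1·m_2 = 6(Δ_1 - Δ_0) = 132
  1·m_1 + 4·m_2 + 1·m_3 = 6(Δ_2 - Δ_1) = -126
Clamped end conditions give two more equations: 2h_0·m_0 + h_0·m_1 = 6(Δ_0 - g'(-1)) = -66 and h_2·m_2 + 2h_2·m_3 = 6(g'(2) - Δ_2) = 96.
Solving the tridiagonal system: m_0 = -332/5, m_1 = 334/5, m_2 = -344/5, m_3 = 412/5.
On [1, 2], g(t) = 5 - 9/5·(t - 1) - 172/5·(t - 1)² + 126/5·(t - 1)³.
With (t - 1) = 1/3: g(4/3) = 68/45.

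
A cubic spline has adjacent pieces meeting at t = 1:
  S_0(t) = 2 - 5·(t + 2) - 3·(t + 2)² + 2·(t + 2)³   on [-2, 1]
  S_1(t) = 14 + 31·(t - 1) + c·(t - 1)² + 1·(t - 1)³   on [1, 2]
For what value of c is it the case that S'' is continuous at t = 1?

15

S_0''(t) = -6 + 12·(t + 2), so S_0''(1) = 30. On the right, S_1''(1) = 2c, so c = 15.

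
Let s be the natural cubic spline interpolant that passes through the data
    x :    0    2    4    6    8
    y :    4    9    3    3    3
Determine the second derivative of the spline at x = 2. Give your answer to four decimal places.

-5.0625

Let M_i = s''(x_i). Step sizes h_i = 2, 2, 2, 2; slopes of the chords Δ_i = (y_(i+1) - y_i)/h_i = 5/2, -3, 0, 0.
  2·M_0 + 8·M_1 + 2·M_2 = 6(Δ_1 - Δ_0) = -33
  2·M_1 + 8·M_2 + 2·M_3 = 6(Δ_2 - Δ_1) = 18
  2·M_2 + 8·M_3 + 2·M_4 = 6(Δ_3 - Δ_2) = 0
Natural end conditions: M_0 = M_4 = 0.
Forward elimination and back-substitution give M_0 = 0, M_1 = -81/16, M_2 = 15/4, M_3 = -15/16, M_4 = 0.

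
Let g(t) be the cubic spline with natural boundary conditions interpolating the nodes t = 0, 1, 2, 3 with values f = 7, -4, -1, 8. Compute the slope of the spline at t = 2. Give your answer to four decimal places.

Write M_i for g''(x_i). With h_i = 1, 1, 1 and divided differences Δ_i = -11, 3, 9, the continuity of g' gives the tridiagonal system
  1·M_0 + 4·M_1 + 1·M_2 = 6(Δ_1 - Δ_0) = 84
  1·M_1 + 4·M_2 + 1·M_3 = 6(Δ_2 - Δ_1) = 36
Natural end conditions: M_0 = M_3 = 0.
Solving the tridiagonal system: M_0 = 0, M_1 = 20, M_2 = 4, M_3 = 0.
On [2, 3], g'(t) = b_2 + 2c_2·(t - 2) + 3d_2·(t - 2)² with b_2 = Δ_2 - h_2(2M_2 + M_3)/6 = 23/3, c_2 = M_2/2 = 2, d_2 = (M_3 - M_2)/(6h_2) = -2/3. So g'(2) = 23/3.

7.6667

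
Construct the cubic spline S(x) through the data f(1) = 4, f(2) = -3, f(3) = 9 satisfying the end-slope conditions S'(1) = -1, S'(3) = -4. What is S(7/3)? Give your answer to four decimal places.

1.1481

With σ_i denoting the second derivative at x_i, h_i = 1, 1, and Δ_i = (y_(i+1) − y_i)/h_i = -7, 12:
  1·σ_0 + 4·σ_1 + 1·σ_2 = 6(Δ_1 - Δ_0) = 114
Clamped end conditions give two more equations: 2h_0·σ_0 + h_0·σ_1 = 6(Δ_0 - S'(1)) = -36 and h_1·σ_1 + 2h_1·σ_2 = 6(S'(3) - Δ_1) = -96.
Solving: σ_0 = -48, σ_1 = 60, σ_2 = -78.
On [2, 3], S(x) = -3 + 5·(x - 2) + 30·(x - 2)² - 23·(x - 2)³.
With (x - 2) = 1/3: S(7/3) = 31/27.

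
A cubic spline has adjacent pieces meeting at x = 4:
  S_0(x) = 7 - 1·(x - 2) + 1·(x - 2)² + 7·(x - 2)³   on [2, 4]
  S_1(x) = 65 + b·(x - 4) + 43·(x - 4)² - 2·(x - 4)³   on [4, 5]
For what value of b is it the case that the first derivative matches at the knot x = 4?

87

S_0'(x) = -1 + 2·(x - 2) + 21·(x - 2)², so S_0'(4) = 87. On the right, S_1'(4) = b, so b = 87.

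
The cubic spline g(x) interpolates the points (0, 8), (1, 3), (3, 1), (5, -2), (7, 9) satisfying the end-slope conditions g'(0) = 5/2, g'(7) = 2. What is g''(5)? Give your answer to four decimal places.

8.9884

Let σ_i = g''(x_i). Step sizes h_i = 1, 2, 2, 2; slopes of the chords Δ_i = (y_(i+1) - y_i)/h_i = -5, -1, -3/2, 11/2.
  1·σ_0 + 6·σ_1 + 2·σ_2 = 6(Δ_1 - Δ_0) = 24
  2·σ_1 + 8·σ_2 + 2·σ_3 = 6(Δ_2 - Δ_1) = -3
  2·σ_2 + 8·σ_3 + 2·σ_4 = 6(Δ_3 - Δ_2) = 42
Clamped end conditions give two more equations: 2h_0·σ_0 + h_0·σ_1 = 6(Δ_0 - g'(0)) = -45 and h_3·σ_3 + 2h_3·σ_4 = 6(g'(7) - Δ_3) = -21.
Hence σ_0 = -1190/43, σ_1 = 445/43, σ_2 = -224/43, σ_3 = 773/86, σ_4 = -419/43.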